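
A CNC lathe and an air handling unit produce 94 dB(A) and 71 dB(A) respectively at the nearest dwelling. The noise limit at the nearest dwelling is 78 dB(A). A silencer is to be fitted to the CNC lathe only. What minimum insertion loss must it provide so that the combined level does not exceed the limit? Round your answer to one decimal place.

Fixed contribution from the other source: Σ 10^(L/10) = 10^(71/10) = 1.259e+07 (71.00 dB(A)).
To meet 78 dB(A) overall, the treated CNC lathe may contribute at most 10^(78/10) − 1.259e+07 = 5.051e+07, i.e. 77.03 dB(A).
So the CNC lathe must be reduced from 94 to 77.03 dB(A): IL = 16.97 dB.

17.0 dB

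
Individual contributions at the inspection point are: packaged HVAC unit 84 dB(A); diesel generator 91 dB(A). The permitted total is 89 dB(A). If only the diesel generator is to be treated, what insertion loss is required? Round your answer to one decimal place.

3.7 dB

Fixed contribution from the other source: Σ 10^(L/10) = 10^(84/10) = 2.512e+08 (84.00 dB(A)).
The limit corresponds to 10^(89/10) = 7.943e+08; subtracting the fixed part leaves 5.431e+08 for the diesel generator, i.e. 87.35 dB(A).
Required insertion loss = 91 − 87.35 = 3.65 dB.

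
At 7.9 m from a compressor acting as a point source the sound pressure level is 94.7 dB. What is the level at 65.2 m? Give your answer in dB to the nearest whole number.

Point-source attenuation: ΔL = 20·log₁₀(r₂/r₁) = 20·log₁₀(65.2/7.9) = 18.332 dB.
L₂ = 94.7 − 20·log₁₀(65.2/7.9) = 94.7 − 18.332 = 76.37 dB.

76 dB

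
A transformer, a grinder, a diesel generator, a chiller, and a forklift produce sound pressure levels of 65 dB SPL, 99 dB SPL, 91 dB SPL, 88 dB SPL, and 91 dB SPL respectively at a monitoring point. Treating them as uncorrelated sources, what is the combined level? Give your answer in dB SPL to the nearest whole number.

100 dB SPL

For uncorrelated sources the intensities add, so convert each level to linear form, sum, and take 10·log₁₀ of the total.
Σ 10^(L/10) = 10^(65/10) + 10^(99/10) + 10^(91/10) + 10^(88/10) + 10^(91/10) = 1.110e+10.
L_total = 10·log₁₀(1.110e+10) = 100.45 dB SPL.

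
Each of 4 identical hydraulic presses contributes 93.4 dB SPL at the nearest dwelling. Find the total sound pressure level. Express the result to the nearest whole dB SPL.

99 dB SPL

L_total = L₁ + 10·log₁₀ N for N identical incoherent sources.
L_total = 93.4 + 10·log₁₀(4) = 93.4 + 6.021 = 99.42 dB SPL.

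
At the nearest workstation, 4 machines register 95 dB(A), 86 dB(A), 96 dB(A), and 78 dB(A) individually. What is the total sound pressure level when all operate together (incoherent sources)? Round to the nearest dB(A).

99 dB(A)

Incoherent sources combine by intensity addition: L_total = 10·log₁₀(Σ 10^(L_i/10)).
Σ 10^(L/10) = 10^(95/10) + 10^(86/10) + 10^(96/10) + 10^(78/10) = 7.605e+09.
L_total = 10·log₁₀(7.605e+09) = 98.81 dB(A).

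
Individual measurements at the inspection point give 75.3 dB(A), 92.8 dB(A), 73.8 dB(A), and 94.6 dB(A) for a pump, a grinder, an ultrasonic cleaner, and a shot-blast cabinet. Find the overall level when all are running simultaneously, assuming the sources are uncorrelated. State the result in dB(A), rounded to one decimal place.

Incoherent sources combine by intensity addition: L_total = 10·log₁₀(Σ 10^(L_i/10)).
Σ 10^(L/10) = 10^(75.3/10) + 10^(92.8/10) + 10^(73.8/10) + 10^(94.6/10) = 4.847e+09.
L_total = 10·log₁₀(4.847e+09) = 96.86 dB(A).

96.9 dB(A)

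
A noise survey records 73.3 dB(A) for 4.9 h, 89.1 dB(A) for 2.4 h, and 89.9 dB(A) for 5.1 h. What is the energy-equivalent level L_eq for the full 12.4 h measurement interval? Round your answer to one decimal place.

87.5 dB(A)

Weight each interval's intensity by its duration and average over T = 12.4 h:
Σ tᵢ·10^(Lᵢ/10) = 4.9·10^(73.3/10) + 2.4·10^(89.1/10) + 5.1·10^(89.9/10) = 7.039e+09.
L_eq = 10·log₁₀(7.039e+09/12.4) = 87.54 dB(A).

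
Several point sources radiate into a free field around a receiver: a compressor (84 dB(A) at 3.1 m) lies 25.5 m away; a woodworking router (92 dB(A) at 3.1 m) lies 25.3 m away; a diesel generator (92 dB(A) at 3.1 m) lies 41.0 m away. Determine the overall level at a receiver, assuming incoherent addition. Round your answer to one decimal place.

Propagate each source to the receiver with L = L_ref − 20·log₁₀(r/r_ref), then add intensities.
compressor: 84 − 20·log₁₀(25.5/3.1) = 84 − 18.30 = 65.70 dB(A).
woodworking router: 92 − 20·log₁₀(25.3/3.1) = 92 − 18.24 = 73.76 dB(A).
diesel generator: 92 − 20·log₁₀(41.0/3.1) = 92 − 22.43 = 69.57 dB(A).
Σ 10^(L/10) = 3.657e+07 → L_total = 10·log₁₀(3.657e+07) = 75.63 dB(A).

75.6 dB(A)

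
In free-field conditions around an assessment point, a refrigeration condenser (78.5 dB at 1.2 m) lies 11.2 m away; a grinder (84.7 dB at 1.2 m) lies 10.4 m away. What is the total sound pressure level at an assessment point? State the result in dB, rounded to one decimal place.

Propagate each source to the receiver with L = L_ref − 20·log₁₀(r/r_ref), then add intensities.
refrigeration condenser: 78.5 − 20·log₁₀(11.2/1.2) = 78.5 − 19.40 = 59.10 dB.
grinder: 84.7 − 20·log₁₀(10.4/1.2) = 84.7 − 18.76 = 65.94 dB.
Σ 10^(L/10) = 4.742e+06 → L_total = 10·log₁₀(4.742e+06) = 66.76 dB.

66.8 dB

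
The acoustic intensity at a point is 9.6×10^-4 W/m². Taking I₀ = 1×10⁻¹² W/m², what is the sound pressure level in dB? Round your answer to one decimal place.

L = 10·log₁₀(I/I₀) = 10·log₁₀(9.6×10^-4/10⁻¹²) = 10·log₁₀(9.6×10^8).
L = 10·(0.9823 + 8) = 89.82 dB.

89.8 dB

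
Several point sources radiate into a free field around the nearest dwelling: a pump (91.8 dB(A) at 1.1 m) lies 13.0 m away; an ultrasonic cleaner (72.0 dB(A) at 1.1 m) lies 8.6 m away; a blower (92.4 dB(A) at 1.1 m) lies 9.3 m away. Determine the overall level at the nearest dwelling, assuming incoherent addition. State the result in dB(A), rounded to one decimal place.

Apply inverse-square spreading to bring every level to the receiver, then sum 10^(L/10).
pump: 91.8 − 20·log₁₀(13.0/1.1) = 91.8 − 21.45 = 70.35 dB(A).
ultrasonic cleaner: 72.0 − 20·log₁₀(8.6/1.1) = 72.0 − 17.86 = 54.14 dB(A).
blower: 92.4 − 20·log₁₀(9.3/1.1) = 92.4 − 18.54 = 73.86 dB(A).
Σ 10^(L/10) = 3.541e+07 → L_total = 10·log₁₀(3.541e+07) = 75.49 dB(A).

75.5 dB(A)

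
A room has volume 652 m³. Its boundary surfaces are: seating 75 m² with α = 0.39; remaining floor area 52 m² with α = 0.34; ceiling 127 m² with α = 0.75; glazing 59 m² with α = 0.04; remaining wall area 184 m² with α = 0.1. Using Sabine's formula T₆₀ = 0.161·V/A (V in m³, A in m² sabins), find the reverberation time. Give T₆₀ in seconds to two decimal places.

A = Σ Sᵢαᵢ = 75·0.39 + 52·0.34 + 127·0.75 + 59·0.04 + 184·0.1 = 162.94 m².
T₆₀ = 0.161·V/A = 0.161·652/162.94 = 0.644 s.

0.64 s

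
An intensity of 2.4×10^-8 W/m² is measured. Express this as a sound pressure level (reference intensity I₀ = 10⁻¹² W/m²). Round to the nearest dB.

I/I₀ = 2.4×10^-8/10⁻¹² = 2.4×10^4, and L = 10·log₁₀(I/I₀).
L = 10·(0.3802 + 4) = 43.80 dB.

44 dB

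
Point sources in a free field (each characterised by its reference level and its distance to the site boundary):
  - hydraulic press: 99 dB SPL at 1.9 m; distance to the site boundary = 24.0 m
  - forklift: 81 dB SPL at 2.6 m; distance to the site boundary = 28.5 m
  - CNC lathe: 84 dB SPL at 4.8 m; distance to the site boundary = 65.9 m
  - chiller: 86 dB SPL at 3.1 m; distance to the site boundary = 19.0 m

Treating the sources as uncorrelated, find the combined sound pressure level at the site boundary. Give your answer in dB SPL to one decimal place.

78.0 dB SPL

Propagate each source to the receiver with L = L_ref − 20·log₁₀(r/r_ref), then add intensities.
hydraulic press: 99 − 20·log₁₀(24.0/1.9) = 99 − 22.03 = 76.97 dB SPL.
forklift: 81 − 20·log₁₀(28.5/2.6) = 81 − 20.80 = 60.20 dB SPL.
CNC lathe: 84 − 20·log₁₀(65.9/4.8) = 84 − 22.75 = 61.25 dB SPL.
chiller: 86 − 20·log₁₀(19.0/3.1) = 86 − 15.75 = 70.25 dB SPL.
Σ 10^(L/10) = 6.276e+07 → L_total = 10·log₁₀(6.276e+07) = 77.98 dB SPL.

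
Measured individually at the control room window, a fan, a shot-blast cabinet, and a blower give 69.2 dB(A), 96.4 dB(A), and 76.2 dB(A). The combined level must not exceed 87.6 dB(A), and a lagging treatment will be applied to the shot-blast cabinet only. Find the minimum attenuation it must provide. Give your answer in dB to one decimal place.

9.2 dB

Fixed contribution from the other sources: Σ 10^(L/10) = 10^(69.2/10) + 10^(76.2/10) = 5.000e+07 (76.99 dB(A)).
To meet 87.6 dB(A) overall, the treated shot-blast cabinet may contribute at most 10^(87.6/10) − 5.000e+07 = 5.254e+08, i.e. 87.21 dB(A).
So the shot-blast cabinet must be reduced from 96.4 to 87.21 dB(A): IL = 9.19 dB.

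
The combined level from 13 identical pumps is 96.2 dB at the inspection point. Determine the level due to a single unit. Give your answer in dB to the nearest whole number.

85 dB

13 equal contributions raise the level by 10·log₁₀ 13 = 11.139 dB, so each unit alone gives 96.2 − 11.139.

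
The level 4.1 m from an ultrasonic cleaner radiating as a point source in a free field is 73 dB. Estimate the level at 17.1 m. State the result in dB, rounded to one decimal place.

60.6 dB

Point-source attenuation: ΔL = 20·log₁₀(r₂/r₁) = 20·log₁₀(17.1/4.1) = 12.404 dB.
L₂ = 73 − 20·log₁₀(17.1/4.1) = 73 − 12.404 = 60.60 dB.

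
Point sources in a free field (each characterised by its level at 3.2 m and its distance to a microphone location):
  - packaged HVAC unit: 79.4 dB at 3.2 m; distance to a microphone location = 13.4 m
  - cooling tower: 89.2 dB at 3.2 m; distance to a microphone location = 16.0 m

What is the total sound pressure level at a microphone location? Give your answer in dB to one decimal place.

First find each source's level at the receiver (point-source: −20·log₁₀(r/r_ref)), then combine on an intensity basis.
packaged HVAC unit: 79.4 − 20·log₁₀(13.4/3.2) = 79.4 − 12.44 = 66.96 dB.
cooling tower: 89.2 − 20·log₁₀(16.0/3.2) = 89.2 − 13.98 = 75.22 dB.
Σ 10^(L/10) = 3.824e+07 → L_total = 10·log₁₀(3.824e+07) = 75.82 dB.

75.8 dB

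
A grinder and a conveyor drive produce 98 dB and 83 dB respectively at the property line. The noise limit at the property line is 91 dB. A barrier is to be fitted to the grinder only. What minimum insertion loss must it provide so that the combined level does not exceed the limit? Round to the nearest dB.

8 dB

Everything except the grinder sums to 10^(83/10) = 1.995e+08 in linear terms, 83.00 dB.
The limit corresponds to 10^(91/10) = 1.259e+09; subtracting the fixed part leaves 1.059e+09 for the grinder, i.e. 90.25 dB.
So the grinder must be reduced from 98 to 90.25 dB: IL = 7.75 dB.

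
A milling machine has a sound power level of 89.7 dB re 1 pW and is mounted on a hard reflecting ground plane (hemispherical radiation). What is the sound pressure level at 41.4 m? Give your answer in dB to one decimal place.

L_p = L_w − 10·log₁₀(2π·r²) with r = 41.4 m.
2π·r² = 1.077e+04 m², 10·log₁₀ of that is 40.322 dB.
L_p = 89.7 − 40.322 = 49.38 dB.

49.4 dB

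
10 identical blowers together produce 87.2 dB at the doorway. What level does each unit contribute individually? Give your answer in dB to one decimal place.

Dividing the total intensity by 10 lowers the level by 10·log₁₀ 10 = 10.000 dB: L₁ = 87.2 − 10.000.

77.2 dB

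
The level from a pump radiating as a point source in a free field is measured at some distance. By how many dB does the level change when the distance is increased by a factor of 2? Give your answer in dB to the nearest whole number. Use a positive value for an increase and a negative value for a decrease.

Point-source spreading: ΔL = −20·log₁₀(r₂/r₁).
ΔL = −20·log₁₀(2) = -6.02 dB.

-6 dB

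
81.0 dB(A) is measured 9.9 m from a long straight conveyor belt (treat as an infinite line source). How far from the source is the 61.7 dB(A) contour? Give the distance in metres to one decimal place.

For a line source L₁ − L₂ = 10·log₁₀(r₂/r₁), so r₂ = r₁·10^((L₁−L₂)/10).
r₂ = 9.9·10^((81.0−61.7)/10) = 9.9·10^(19.3/10) = 842.63 m.

842.6 m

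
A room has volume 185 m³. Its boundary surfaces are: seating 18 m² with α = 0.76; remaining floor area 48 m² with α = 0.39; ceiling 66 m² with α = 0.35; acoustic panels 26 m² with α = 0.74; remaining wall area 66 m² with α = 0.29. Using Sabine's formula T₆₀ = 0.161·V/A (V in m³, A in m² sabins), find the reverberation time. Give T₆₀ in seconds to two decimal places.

0.32 s

Total absorption A = 18·0.76 + 48·0.39 + 66·0.35 + 26·0.74 + 66·0.29 = 93.88 m² sabins.
T₆₀ = 0.161·V/A = 0.161·185/93.88 = 0.317 s.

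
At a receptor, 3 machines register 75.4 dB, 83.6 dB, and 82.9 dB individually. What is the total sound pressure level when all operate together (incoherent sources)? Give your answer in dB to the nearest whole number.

For uncorrelated sources the intensities add, so convert each level to linear form, sum, and take 10·log₁₀ of the total.
Σ 10^(L/10) = 10^(75.4/10) + 10^(83.6/10) + 10^(82.9/10) = 4.587e+08.
L_total = 10·log₁₀(4.587e+08) = 86.62 dB.

87 dB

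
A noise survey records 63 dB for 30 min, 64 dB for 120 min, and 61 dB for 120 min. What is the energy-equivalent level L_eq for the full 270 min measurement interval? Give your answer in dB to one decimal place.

Weight each interval's intensity by its duration and average over T = 270 min:
Σ tᵢ·10^(Lᵢ/10) = 30·10^(63/10) + 120·10^(64/10) + 120·10^(61/10) = 5.124e+08.
L_eq = 10·log₁₀(5.124e+08/270) = 62.78 dB.

62.8 dB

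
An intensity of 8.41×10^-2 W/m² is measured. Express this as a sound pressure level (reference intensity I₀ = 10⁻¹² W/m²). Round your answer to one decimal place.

I/I₀ = 8.41×10^-2/10⁻¹² = 8.41×10^10, and L = 10·log₁₀(I/I₀).
L = 10·(0.9248 + 10) = 109.25 dB.

109.2 dB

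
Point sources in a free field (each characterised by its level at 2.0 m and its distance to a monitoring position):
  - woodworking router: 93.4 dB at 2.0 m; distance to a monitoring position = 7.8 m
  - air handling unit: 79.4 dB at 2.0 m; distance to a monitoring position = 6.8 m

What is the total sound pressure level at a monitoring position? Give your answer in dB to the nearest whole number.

Apply inverse-square spreading to bring every level to the receiver, then sum 10^(L/10).
woodworking router: 93.4 − 20·log₁₀(7.8/2.0) = 93.4 − 11.82 = 81.58 dB.
air handling unit: 79.4 − 20·log₁₀(6.8/2.0) = 79.4 − 10.63 = 68.77 dB.
Σ 10^(L/10) = 1.514e+08 → L_total = 10·log₁₀(1.514e+08) = 81.80 dB.

82 dB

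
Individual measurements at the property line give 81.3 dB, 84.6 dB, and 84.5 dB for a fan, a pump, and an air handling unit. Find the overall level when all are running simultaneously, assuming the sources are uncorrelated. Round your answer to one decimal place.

For uncorrelated sources the intensities add, so convert each level to linear form, sum, and take 10·log₁₀ of the total.
Σ 10^(L/10) = 10^(81.3/10) + 10^(84.6/10) + 10^(84.5/10) = 7.051e+08.
L_total = 10·log₁₀(7.051e+08) = 88.48 dB.

88.5 dB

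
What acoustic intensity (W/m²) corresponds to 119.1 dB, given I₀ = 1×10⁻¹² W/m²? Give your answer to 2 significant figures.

0.81 W/m²

I/I₀ = 10^(119.1/10) = 8.128e+11, so I = 8.128e+11 × 10⁻¹² W/m².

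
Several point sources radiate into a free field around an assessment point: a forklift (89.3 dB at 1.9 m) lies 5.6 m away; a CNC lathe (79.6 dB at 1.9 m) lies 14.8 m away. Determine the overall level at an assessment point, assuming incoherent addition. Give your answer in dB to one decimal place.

Propagate each source to the receiver with L = L_ref − 20·log₁₀(r/r_ref), then add intensities.
forklift: 89.3 − 20·log₁₀(5.6/1.9) = 89.3 − 9.39 = 79.91 dB.
CNC lathe: 79.6 − 20·log₁₀(14.8/1.9) = 79.6 − 17.83 = 61.77 dB.
Σ 10^(L/10) = 9.948e+07 → L_total = 10·log₁₀(9.948e+07) = 79.98 dB.

80.0 dB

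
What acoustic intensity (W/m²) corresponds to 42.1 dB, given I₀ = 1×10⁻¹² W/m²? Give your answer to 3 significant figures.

1.62e-08 W/m²

L = 10·log₁₀(I/I₀) ⇒ I = I₀·10^(L/10) = 10⁻¹² × 10^4.21.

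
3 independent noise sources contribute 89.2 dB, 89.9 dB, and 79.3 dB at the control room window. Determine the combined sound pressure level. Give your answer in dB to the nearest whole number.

Incoherent sources combine by intensity addition: L_total = 10·log₁₀(Σ 10^(L_i/10)).
Σ 10^(L/10) = 10^(89.2/10) + 10^(89.9/10) + 10^(79.3/10) = 1.894e+09.
L_total = 10·log₁₀(1.894e+09) = 92.77 dB.

93 dB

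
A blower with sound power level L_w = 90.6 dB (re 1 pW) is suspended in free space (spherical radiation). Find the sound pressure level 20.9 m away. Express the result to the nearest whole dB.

53 dB

Free-field spherical radiation: L_p = L_w − 10·log₁₀(4π·r²), r = 20.9 m.
4π·r² = 5489 m², 10·log₁₀ of that is 37.395 dB.
L_p = 90.6 − 37.395 = 53.20 dB.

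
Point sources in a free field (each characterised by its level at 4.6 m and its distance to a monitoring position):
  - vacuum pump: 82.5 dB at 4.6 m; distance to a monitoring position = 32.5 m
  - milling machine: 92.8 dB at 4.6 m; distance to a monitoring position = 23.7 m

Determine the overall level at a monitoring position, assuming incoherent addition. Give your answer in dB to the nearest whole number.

First find each source's level at the receiver (point-source: −20·log₁₀(r/r_ref)), then combine on an intensity basis.
vacuum pump: 82.5 − 20·log₁₀(32.5/4.6) = 82.5 − 16.98 = 65.52 dB.
milling machine: 92.8 − 20·log₁₀(23.7/4.6) = 92.8 − 14.24 = 78.56 dB.
Σ 10^(L/10) = 7.535e+07 → L_total = 10·log₁₀(7.535e+07) = 78.77 dB.

79 dB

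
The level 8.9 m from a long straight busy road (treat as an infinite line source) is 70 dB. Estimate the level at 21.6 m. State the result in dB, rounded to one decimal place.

Line-source attenuation: ΔL = 10·log₁₀(r₂/r₁) = 10·log₁₀(21.6/8.9) = 3.851 dB.
L₂ = 70 − 10·log₁₀(21.6/8.9) = 70 − 3.851 = 66.15 dB.

66.1 dB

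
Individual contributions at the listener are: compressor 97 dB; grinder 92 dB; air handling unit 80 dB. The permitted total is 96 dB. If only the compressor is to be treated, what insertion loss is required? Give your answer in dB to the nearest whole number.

The untreated sources together contribute 10^(92/10) + 10^(80/10) = 1.685e+09, i.e. 92.27 dB.
To meet 96 dB overall, the treated compressor may contribute at most 10^(96/10) − 1.685e+09 = 2.296e+09, i.e. 93.61 dB.
So the compressor must be reduced from 97 to 93.61 dB: IL = 3.39 dB.

3 dB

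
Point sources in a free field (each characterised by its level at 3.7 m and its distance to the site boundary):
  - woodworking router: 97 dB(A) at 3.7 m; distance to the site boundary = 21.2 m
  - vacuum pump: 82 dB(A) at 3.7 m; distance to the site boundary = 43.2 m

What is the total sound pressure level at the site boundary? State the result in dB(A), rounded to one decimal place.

Apply inverse-square spreading to bring every level to the receiver, then sum 10^(L/10).
woodworking router: 97 − 20·log₁₀(21.2/3.7) = 97 − 15.16 = 81.84 dB(A).
vacuum pump: 82 − 20·log₁₀(43.2/3.7) = 82 − 21.35 = 60.65 dB(A).
Σ 10^(L/10) = 1.538e+08 → L_total = 10·log₁₀(1.538e+08) = 81.87 dB(A).

81.9 dB(A)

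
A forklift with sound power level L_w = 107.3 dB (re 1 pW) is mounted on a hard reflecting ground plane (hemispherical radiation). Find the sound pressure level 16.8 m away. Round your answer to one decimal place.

74.8 dB

L_p = L_w − 10·log₁₀(2π·r²) with r = 16.8 m.
2π·r² = 1773 m², 10·log₁₀ of that is 32.488 dB.
L_p = 107.3 − 32.488 = 74.81 dB.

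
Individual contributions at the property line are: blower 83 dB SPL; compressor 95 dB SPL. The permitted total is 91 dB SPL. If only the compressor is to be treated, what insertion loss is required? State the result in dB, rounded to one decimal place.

4.7 dB

Everything except the compressor sums to 10^(83/10) = 1.995e+08 in linear terms, 83.00 dB SPL.
To meet 91 dB SPL overall, the treated compressor may contribute at most 10^(91/10) − 1.995e+08 = 1.059e+09, i.e. 90.25 dB SPL.
Required insertion loss = 95 − 90.25 = 4.75 dB.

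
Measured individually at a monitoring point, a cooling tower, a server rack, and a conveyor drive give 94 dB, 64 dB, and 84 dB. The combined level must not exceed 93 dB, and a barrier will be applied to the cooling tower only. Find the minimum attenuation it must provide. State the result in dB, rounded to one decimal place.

Fixed contribution from the other sources: Σ 10^(L/10) = 10^(64/10) + 10^(84/10) = 2.537e+08 (84.04 dB).
To meet 93 dB overall, the treated cooling tower may contribute at most 10^(93/10) − 2.537e+08 = 1.742e+09, i.e. 92.41 dB.
Required insertion loss = 94 − 92.41 = 1.59 dB.

1.6 dB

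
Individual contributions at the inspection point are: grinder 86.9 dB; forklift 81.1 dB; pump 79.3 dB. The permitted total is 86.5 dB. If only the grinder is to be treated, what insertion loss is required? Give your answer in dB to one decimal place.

Fixed contribution from the other sources: Σ 10^(L/10) = 10^(81.1/10) + 10^(79.3/10) = 2.139e+08 (83.30 dB).
To meet 86.5 dB overall, the treated grinder may contribute at most 10^(86.5/10) − 2.139e+08 = 2.327e+08, i.e. 83.67 dB.
Required insertion loss = 86.9 − 83.67 = 3.23 dB.

3.2 dB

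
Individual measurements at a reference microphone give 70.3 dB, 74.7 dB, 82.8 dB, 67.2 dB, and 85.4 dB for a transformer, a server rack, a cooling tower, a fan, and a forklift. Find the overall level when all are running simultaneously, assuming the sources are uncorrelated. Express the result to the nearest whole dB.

88 dB

For uncorrelated sources the intensities add, so convert each level to linear form, sum, and take 10·log₁₀ of the total.
Σ 10^(L/10) = 10^(70.3/10) + 10^(74.7/10) + 10^(82.8/10) + 10^(67.2/10) + 10^(85.4/10) = 5.828e+08.
L_total = 10·log₁₀(5.828e+08) = 87.65 dB.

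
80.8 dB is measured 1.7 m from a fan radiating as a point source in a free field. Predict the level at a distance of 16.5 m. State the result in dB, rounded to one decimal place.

61.1 dB

For a point source, L₂ = L₁ − 20·log₁₀(r₂/r₁).
L₂ = 80.8 − 20·log₁₀(16.5/1.7) = 80.8 − 19.741 = 61.06 dB.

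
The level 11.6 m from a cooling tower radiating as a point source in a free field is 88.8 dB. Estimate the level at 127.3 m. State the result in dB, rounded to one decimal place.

68.0 dB

Spherical spreading from a point source gives a 20·log₁₀(r₂/r₁) drop.
L₂ = 88.8 − 20·log₁₀(127.3/11.6) = 88.8 − 20.807 = 67.99 dB.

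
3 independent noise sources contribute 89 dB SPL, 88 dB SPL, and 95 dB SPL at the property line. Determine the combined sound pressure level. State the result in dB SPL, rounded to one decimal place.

For uncorrelated sources the intensities add, so convert each level to linear form, sum, and take 10·log₁₀ of the total.
Σ 10^(L/10) = 10^(89/10) + 10^(88/10) + 10^(95/10) = 4.588e+09.
L_total = 10·log₁₀(4.588e+09) = 96.62 dB SPL.

96.6 dB SPL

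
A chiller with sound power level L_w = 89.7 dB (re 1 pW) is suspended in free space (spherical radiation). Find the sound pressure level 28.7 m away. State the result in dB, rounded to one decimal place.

49.6 dB

The power spreads over a sphere of area 4π·r², so L_p = L_w − 10·log₁₀(4π·r²).
4π·r² = 1.035e+04 m², 10·log₁₀ of that is 40.150 dB.
L_p = 89.7 − 40.150 = 49.55 dB.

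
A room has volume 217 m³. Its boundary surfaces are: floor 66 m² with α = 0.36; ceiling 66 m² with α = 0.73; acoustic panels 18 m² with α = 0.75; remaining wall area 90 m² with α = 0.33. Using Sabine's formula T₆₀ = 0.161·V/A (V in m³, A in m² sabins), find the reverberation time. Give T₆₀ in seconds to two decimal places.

Total absorption A = 66·0.36 + 66·0.73 + 18·0.75 + 90·0.33 = 115.14 m² sabins.
T₆₀ = 0.161 × 217 / 115.14 = 0.303 s.

0.30 s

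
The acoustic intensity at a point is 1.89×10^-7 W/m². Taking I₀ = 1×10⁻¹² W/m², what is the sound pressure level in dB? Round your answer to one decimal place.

I/I₀ = 1.89×10^-7/10⁻¹² = 1.89×10^5, and L = 10·log₁₀(I/I₀).
L = 10·(0.2765 + 5) = 52.76 dB.

52.8 dB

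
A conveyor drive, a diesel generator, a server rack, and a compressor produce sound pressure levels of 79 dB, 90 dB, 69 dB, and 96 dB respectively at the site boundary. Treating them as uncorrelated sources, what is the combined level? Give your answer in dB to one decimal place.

Incoherent sources combine by intensity addition: L_total = 10·log₁₀(Σ 10^(L_i/10)).
Σ 10^(L/10) = 10^(79/10) + 10^(90/10) + 10^(69/10) + 10^(96/10) = 5.068e+09.
L_total = 10·log₁₀(5.068e+09) = 97.05 dB.

97.0 dB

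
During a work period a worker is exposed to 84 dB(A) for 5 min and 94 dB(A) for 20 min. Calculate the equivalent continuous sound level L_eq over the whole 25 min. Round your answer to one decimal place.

L_eq = 10·log₁₀[(1/T)·Σ tᵢ·10^(Lᵢ/10)] with T = 25 min.
Σ tᵢ·10^(Lᵢ/10) = 5·10^(84/10) + 20·10^(94/10) = 5.149e+10.
L_eq = 10·log₁₀(5.149e+10/25) = 93.14 dB(A).

93.1 dB(A)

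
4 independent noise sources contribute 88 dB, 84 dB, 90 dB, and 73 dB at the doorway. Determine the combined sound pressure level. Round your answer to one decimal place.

92.8 dB

For uncorrelated sources the intensities add, so convert each level to linear form, sum, and take 10·log₁₀ of the total.
Σ 10^(L/10) = 10^(88/10) + 10^(84/10) + 10^(90/10) + 10^(73/10) = 1.902e+09.
L_total = 10·log₁₀(1.902e+09) = 92.79 dB.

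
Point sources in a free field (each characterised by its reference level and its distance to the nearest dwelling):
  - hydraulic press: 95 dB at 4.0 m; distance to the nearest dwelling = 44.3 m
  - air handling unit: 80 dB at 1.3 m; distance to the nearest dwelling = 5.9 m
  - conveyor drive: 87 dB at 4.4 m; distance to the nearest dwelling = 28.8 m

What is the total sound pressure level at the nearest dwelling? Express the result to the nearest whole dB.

Apply inverse-square spreading to bring every level to the receiver, then sum 10^(L/10).
hydraulic press: 95 − 20·log₁₀(44.3/4.0) = 95 − 20.89 = 74.11 dB.
air handling unit: 80 − 20·log₁₀(5.9/1.3) = 80 − 13.14 = 66.86 dB.
conveyor drive: 87 − 20·log₁₀(28.8/4.4) = 87 − 16.32 = 70.68 dB.
Σ 10^(L/10) = 4.233e+07 → L_total = 10·log₁₀(4.233e+07) = 76.27 dB.

76 dB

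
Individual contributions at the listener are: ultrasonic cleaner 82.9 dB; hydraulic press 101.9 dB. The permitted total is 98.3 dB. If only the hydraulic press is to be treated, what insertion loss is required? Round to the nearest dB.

4 dB

Everything except the hydraulic press sums to 10^(82.9/10) = 1.950e+08 in linear terms, 82.90 dB.
The limit corresponds to 10^(98.3/10) = 6.761e+09; subtracting the fixed part leaves 6.566e+09 for the hydraulic press, i.e. 98.17 dB.
So the hydraulic press must be reduced from 101.9 to 98.17 dB: IL = 3.73 dB.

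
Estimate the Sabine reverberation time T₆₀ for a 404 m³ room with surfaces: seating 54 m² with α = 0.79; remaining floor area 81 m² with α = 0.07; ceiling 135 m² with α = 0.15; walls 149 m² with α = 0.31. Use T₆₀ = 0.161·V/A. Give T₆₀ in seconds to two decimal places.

0.57 s

A = Σ Sᵢαᵢ = 54·0.79 + 81·0.07 + 135·0.15 + 149·0.31 = 114.77 m².
T₆₀ = 0.161·V/A = 0.161·404/114.77 = 0.567 s.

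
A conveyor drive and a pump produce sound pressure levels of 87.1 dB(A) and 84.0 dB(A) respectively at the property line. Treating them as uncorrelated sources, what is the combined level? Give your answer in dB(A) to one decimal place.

88.8 dB(A)

For uncorrelated sources the intensities add, so convert each level to linear form, sum, and take 10·log₁₀ of the total.
Σ 10^(L/10) = 10^(87.1/10) + 10^(84.0/10) = 7.641e+08.
L_total = 10·log₁₀(7.641e+08) = 88.83 dB(A).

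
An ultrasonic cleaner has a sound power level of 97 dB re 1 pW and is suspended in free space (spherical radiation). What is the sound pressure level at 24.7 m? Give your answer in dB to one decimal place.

58.2 dB

Free-field spherical radiation: L_p = L_w − 10·log₁₀(4π·r²), r = 24.7 m.
4π·r² = 7667 m², 10·log₁₀ of that is 38.846 dB.
L_p = 97 − 38.846 = 58.15 dB.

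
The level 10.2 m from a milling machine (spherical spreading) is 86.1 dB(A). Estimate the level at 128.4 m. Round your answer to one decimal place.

For a point source, L₂ = L₁ − 20·log₁₀(r₂/r₁).
L₂ = 86.1 − 20·log₁₀(128.4/10.2) = 86.1 − 21.999 = 64.10 dB(A).

64.1 dB(A)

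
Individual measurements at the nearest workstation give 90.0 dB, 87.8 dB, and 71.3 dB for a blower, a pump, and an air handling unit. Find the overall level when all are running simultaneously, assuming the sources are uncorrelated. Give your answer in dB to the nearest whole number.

For uncorrelated sources the intensities add, so convert each level to linear form, sum, and take 10·log₁₀ of the total.
Σ 10^(L/10) = 10^(90.0/10) + 10^(87.8/10) + 10^(71.3/10) = 1.616e+09.
L_total = 10·log₁₀(1.616e+09) = 92.08 dB.

92 dB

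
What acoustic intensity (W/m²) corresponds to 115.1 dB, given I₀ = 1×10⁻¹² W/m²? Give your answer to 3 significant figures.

0.324 W/m²

I/I₀ = 10^(115.1/10) = 3.236e+11, so I = 3.236e+11 × 10⁻¹² W/m².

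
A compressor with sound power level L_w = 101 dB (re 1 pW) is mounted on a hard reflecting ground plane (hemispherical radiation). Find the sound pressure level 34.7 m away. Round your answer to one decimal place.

62.2 dB

Free-field hemispherical radiation: L_p = L_w − 10·log₁₀(2π·r²), r = 34.7 m.
2π·r² = 7566 m², 10·log₁₀ of that is 38.788 dB.
L_p = 101 − 38.788 = 62.21 dB.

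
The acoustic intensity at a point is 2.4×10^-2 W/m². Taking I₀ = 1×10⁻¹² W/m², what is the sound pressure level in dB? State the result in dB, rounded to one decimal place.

L = 10·log₁₀(I/I₀) = 10·log₁₀(2.4×10^-2/10⁻¹²) = 10·log₁₀(2.4×10^10).
L = 10·(0.3802 + 10) = 103.80 dB.

103.8 dB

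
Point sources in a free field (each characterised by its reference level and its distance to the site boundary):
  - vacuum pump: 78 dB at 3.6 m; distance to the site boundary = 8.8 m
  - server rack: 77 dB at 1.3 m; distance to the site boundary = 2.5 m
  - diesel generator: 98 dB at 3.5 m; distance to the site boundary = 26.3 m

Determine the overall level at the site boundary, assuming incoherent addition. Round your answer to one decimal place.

81.3 dB

Apply inverse-square spreading to bring every level to the receiver, then sum 10^(L/10).
vacuum pump: 78 − 20·log₁₀(8.8/3.6) = 78 − 7.76 = 70.24 dB.
server rack: 77 − 20·log₁₀(2.5/1.3) = 77 − 5.68 = 71.32 dB.
diesel generator: 98 − 20·log₁₀(26.3/3.5) = 98 − 17.52 = 80.48 dB.
Σ 10^(L/10) = 1.359e+08 → L_total = 10·log₁₀(1.359e+08) = 81.33 dB.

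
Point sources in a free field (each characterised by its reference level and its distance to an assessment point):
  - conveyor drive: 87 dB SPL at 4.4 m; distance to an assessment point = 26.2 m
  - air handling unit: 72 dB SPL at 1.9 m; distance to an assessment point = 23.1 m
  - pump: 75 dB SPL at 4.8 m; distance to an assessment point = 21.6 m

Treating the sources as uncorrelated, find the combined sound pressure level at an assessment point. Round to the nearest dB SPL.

72 dB SPL

First find each source's level at the receiver (point-source: −20·log₁₀(r/r_ref)), then combine on an intensity basis.
conveyor drive: 87 − 20·log₁₀(26.2/4.4) = 87 − 15.50 = 71.50 dB SPL.
air handling unit: 72 − 20·log₁₀(23.1/1.9) = 72 − 21.70 = 50.30 dB SPL.
pump: 75 − 20·log₁₀(21.6/4.8) = 75 − 13.06 = 61.94 dB SPL.
Σ 10^(L/10) = 1.580e+07 → L_total = 10·log₁₀(1.580e+07) = 71.99 dB SPL.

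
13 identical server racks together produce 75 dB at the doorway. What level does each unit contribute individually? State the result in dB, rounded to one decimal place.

For N identical incoherent sources L_total = L₁ + 10·log₁₀ N, so L₁ = 75 − 10·log₁₀(13) = 75 − 11.139.

63.9 dB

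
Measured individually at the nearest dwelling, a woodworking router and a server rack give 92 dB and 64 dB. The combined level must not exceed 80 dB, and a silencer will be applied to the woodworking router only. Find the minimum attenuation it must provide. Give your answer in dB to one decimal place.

Fixed contribution from the other source: Σ 10^(L/10) = 10^(64/10) = 2.512e+06 (64.00 dB).
To meet 80 dB overall, the treated woodworking router may contribute at most 10^(80/10) − 2.512e+06 = 9.749e+07, i.e. 79.89 dB.
So the woodworking router must be reduced from 92 to 79.89 dB: IL = 12.11 dB.

12.1 dB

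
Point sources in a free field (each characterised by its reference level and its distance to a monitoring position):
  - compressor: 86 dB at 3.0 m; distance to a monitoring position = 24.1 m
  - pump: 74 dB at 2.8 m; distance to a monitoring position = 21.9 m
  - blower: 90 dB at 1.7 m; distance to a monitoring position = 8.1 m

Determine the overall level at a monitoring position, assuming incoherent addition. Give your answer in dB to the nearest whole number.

77 dB

First find each source's level at the receiver (point-source: −20·log₁₀(r/r_ref)), then combine on an intensity basis.
compressor: 86 − 20·log₁₀(24.1/3.0) = 86 − 18.10 = 67.90 dB.
pump: 74 − 20·log₁₀(21.9/2.8) = 74 − 17.87 = 56.13 dB.
blower: 90 − 20·log₁₀(8.1/1.7) = 90 − 13.56 = 76.44 dB.
Σ 10^(L/10) = 5.063e+07 → L_total = 10·log₁₀(5.063e+07) = 77.04 dB.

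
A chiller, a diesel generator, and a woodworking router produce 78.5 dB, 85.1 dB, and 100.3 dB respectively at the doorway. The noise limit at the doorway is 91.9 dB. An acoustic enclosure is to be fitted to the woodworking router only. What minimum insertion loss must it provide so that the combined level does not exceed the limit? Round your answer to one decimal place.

Everything except the woodworking router sums to 10^(78.5/10) + 10^(85.1/10) = 3.944e+08 in linear terms, 85.96 dB.
To meet 91.9 dB overall, the treated woodworking router may contribute at most 10^(91.9/10) − 3.944e+08 = 1.154e+09, i.e. 90.62 dB.
So the woodworking router must be reduced from 100.3 to 90.62 dB: IL = 9.68 dB.

9.7 dB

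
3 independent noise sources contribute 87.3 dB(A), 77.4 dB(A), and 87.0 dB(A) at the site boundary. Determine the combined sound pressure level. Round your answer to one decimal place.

For uncorrelated sources the intensities add, so convert each level to linear form, sum, and take 10·log₁₀ of the total.
Σ 10^(L/10) = 10^(87.3/10) + 10^(77.4/10) + 10^(87.0/10) = 1.093e+09.
L_total = 10·log₁₀(1.093e+09) = 90.39 dB(A).

90.4 dB(A)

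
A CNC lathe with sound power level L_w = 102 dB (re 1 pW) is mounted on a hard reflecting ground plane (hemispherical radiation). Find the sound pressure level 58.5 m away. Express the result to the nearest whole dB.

59 dB

Free-field hemispherical radiation: L_p = L_w − 10·log₁₀(2π·r²), r = 58.5 m.
2π·r² = 2.15e+04 m², 10·log₁₀ of that is 43.325 dB.
L_p = 102 − 43.325 = 58.68 dB.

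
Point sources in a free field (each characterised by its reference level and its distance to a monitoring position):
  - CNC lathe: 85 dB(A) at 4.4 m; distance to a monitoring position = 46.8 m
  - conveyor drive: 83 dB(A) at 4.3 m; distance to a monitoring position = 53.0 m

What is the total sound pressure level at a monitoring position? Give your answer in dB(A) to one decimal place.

First find each source's level at the receiver (point-source: −20·log₁₀(r/r_ref)), then combine on an intensity basis.
CNC lathe: 85 − 20·log₁₀(46.8/4.4) = 85 − 20.54 = 64.46 dB(A).
conveyor drive: 83 − 20·log₁₀(53.0/4.3) = 83 − 21.82 = 61.18 dB(A).
Σ 10^(L/10) = 4.109e+06 → L_total = 10·log₁₀(4.109e+06) = 66.14 dB(A).

66.1 dB(A)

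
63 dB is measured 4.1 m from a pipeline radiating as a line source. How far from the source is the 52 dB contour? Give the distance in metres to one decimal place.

51.6 m

The 11.0 dB drop corresponds to a distance ratio of 10^(11.0/10) for a line source.
r₂ = 4.1·10^((63−52)/10) = 4.1·10^(11.0/10) = 51.62 m.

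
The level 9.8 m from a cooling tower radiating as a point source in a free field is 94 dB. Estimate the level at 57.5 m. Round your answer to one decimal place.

Point-source attenuation: ΔL = 20·log₁₀(r₂/r₁) = 20·log₁₀(57.5/9.8) = 15.369 dB.
L₂ = 94 − 20·log₁₀(57.5/9.8) = 94 − 15.369 = 78.63 dB.

78.6 dB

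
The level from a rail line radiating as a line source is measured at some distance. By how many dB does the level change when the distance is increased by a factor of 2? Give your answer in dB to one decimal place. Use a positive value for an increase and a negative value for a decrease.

Line-source spreading: ΔL = −10·log₁₀(r₂/r₁).
ΔL = −10·log₁₀(2) = -3.01 dB.

-3.0 dB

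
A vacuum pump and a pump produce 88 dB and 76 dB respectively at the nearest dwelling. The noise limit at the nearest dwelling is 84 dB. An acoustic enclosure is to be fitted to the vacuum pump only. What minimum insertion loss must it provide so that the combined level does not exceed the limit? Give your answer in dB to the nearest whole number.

5 dB

Fixed contribution from the other source: Σ 10^(L/10) = 10^(76/10) = 3.981e+07 (76.00 dB).
The limit corresponds to 10^(84/10) = 2.512e+08; subtracting the fixed part leaves 2.114e+08 for the vacuum pump, i.e. 83.25 dB.
So the vacuum pump must be reduced from 88 to 83.25 dB: IL = 4.75 dB.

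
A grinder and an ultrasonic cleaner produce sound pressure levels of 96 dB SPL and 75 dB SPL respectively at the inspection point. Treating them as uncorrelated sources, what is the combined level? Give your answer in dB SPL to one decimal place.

Incoherent sources combine by intensity addition: L_total = 10·log₁₀(Σ 10^(L_i/10)).
Σ 10^(L/10) = 10^(96/10) + 10^(75/10) = 4.013e+09.
L_total = 10·log₁₀(4.013e+09) = 96.03 dB SPL.

96.0 dB SPL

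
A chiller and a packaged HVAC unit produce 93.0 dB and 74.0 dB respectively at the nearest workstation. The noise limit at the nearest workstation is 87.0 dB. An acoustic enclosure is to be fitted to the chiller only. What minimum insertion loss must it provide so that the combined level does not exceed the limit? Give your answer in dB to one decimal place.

Fixed contribution from the other source: Σ 10^(L/10) = 10^(74.0/10) = 2.512e+07 (74.00 dB).
To meet 87.0 dB overall, the treated chiller may contribute at most 10^(87.0/10) − 2.512e+07 = 4.761e+08, i.e. 86.78 dB.
So the chiller must be reduced from 93.0 to 86.78 dB: IL = 6.22 dB.

6.2 dB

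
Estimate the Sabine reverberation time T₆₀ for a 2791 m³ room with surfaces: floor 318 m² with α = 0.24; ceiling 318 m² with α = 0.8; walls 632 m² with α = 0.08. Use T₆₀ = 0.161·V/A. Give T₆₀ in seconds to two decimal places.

Summing Sᵢαᵢ: 318·0.24 + 318·0.8 + 632·0.08 = 381.28 m².
T₆₀ = 0.161·V/A = 0.161·2791/381.28 = 1.179 s.

1.18 s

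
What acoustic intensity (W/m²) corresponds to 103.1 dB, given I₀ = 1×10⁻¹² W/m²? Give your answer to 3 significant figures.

0.0204 W/m²

I/I₀ = 10^(103.1/10) = 2.042e+10, so I = 2.042e+10 × 10⁻¹² W/m².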